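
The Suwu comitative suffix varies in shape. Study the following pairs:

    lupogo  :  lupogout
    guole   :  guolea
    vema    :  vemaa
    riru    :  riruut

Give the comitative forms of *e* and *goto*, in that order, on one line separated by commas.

The suffix is conditioned by the last vowel: -ut when the last vowel of the stem is a rounded vowel (*lupogo*, *riru*); -a when the last vowel of the stem is an unrounded vowel (*guole*, *vema*).
The last vowel of *e* is /e/, which is an unrounded vowel, so the suffix is -a, giving *ea*.
*goto*: last vowel = /o/, a rounded vowel → -ut → *gotout*.

ea, gotout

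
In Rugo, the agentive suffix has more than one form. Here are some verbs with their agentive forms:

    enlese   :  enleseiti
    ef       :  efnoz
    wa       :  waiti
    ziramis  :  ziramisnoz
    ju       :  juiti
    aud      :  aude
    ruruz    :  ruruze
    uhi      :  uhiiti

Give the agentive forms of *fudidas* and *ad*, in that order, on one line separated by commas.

The pattern is voicing of the final sound: -noz when the stem ends in a voiceless consonant (*ef*, *ziramis*); -e when the stem ends in a voiced consonant (*aud*, *ruruz*); -iti when the stem ends in a vowel (*enlese*, *wa*, *ju*, *uhi*).
*fudidas*: final sound = /s/, a voiceless consonant → -noz → *fudidasnoz*.
Since the final sound of *ad* is /d/ (a voiced consonant), it takes -e, giving *ade*.

fudidasnoz, ade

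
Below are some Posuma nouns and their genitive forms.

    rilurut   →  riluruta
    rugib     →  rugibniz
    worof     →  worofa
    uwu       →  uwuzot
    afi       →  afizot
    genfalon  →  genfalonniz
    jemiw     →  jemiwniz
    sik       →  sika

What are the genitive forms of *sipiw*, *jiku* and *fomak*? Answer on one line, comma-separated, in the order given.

The alternation tracks the final sound of the stem — -a when the stem ends in a voiceless consonant (*rilurut*, *worof*, *sik*); -niz when the stem ends in a voiced consonant (*rugib*, *genfalon*, *jemiw*); -zot when the stem ends in a vowel (*uwu*, *afi*).
Since the final sound of *sipiw* is /w/ (a voiced consonant), it takes -niz, giving *sipiwniz*.
*jiku*: final sound = /u/, a vowel → -zot → *jikuzot*.
*fomak* — final sound /k/ (a voiceless consonant) → -a → *fomaka*.

sipiwniz, jikuzot, fomaka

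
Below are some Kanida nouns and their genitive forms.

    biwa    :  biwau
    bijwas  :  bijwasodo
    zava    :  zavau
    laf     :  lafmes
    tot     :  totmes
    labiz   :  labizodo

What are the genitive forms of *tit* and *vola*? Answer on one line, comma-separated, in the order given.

The suffix is conditioned by the final sound: -odo when the stem ends in a sibilant (*bijwas*, *labiz*); -mes when the stem ends in a non-sibilant consonant (*laf*, *tot*); -u when the stem ends in a vowel (*biwa*, *zava*).
The final sound of *tit* is /t/, which is a non-sibilant consonant, so the suffix is -mes, giving *titmes*.
*vola* — final sound /a/ (a vowel) → -u → *volau*.

titmes, volau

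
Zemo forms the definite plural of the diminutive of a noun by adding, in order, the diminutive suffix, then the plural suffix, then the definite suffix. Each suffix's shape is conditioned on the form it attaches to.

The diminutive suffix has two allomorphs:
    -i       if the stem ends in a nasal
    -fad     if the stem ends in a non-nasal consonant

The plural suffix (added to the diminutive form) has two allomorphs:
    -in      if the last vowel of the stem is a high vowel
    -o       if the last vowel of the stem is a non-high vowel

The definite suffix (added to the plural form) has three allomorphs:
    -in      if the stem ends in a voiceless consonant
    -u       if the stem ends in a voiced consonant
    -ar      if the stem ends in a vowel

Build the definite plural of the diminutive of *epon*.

*epon* — final consonant /n/ (a nasal) → -i → *eponi*.
The last vowel of the diminutive form *eponi* is /i/, which is a high vowel, so the plural suffix is -in, giving *eponiin*.
The plural form *eponiin* — final sound /n/ (a voiced consonant) → -u → *eponiinu*.

eponiinu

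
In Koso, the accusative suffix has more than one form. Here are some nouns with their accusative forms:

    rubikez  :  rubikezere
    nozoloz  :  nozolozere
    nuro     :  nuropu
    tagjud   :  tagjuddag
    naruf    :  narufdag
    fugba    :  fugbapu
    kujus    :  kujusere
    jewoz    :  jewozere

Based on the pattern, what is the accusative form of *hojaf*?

The pattern is sibilance of the final sound: -ere when the stem ends in a sibilant (*rubikez*, *nozoloz*, *kujus*, *jewoz*); -dag when the stem ends in a non-sibilant consonant (*tagjud*, *naruf*); -pu when the stem ends in a vowel (*nuro*, *fugba*).
*hojaf* — final sound /f/ (a non-sibilant consonant) → -dag → *hojafdag*.

hojafdag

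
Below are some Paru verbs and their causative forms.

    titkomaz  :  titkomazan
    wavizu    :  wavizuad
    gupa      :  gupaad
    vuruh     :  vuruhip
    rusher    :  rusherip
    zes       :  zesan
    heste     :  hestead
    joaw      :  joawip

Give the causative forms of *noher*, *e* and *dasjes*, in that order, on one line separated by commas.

The pattern is sibilance of the final sound: -an when the stem ends in a sibilant (*titkomaz*, *zes*); -ip when the stem ends in a non-sibilant consonant (*vuruh*, *rusher*, *joaw*); -ad when the stem ends in a vowel (*wavizu*, *gupa*, *heste*).
Since the final sound of *noher* is /r/ (a non-sibilant consonant), it takes -ip, giving *noherip*.
Since the final sound of *e* is /e/ (a vowel), it takes -ad, giving *ead*.
The final sound of *dasjes* is /s/, which is a sibilant, so the suffix is -an, giving *dasjesan*.

noherip, ead, dasjesan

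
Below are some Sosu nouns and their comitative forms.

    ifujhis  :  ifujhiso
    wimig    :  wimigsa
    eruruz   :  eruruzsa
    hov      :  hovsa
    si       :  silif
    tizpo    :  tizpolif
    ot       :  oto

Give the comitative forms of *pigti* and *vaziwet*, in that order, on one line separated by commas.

pigtilif, vaziweto

The pattern is voicing of the final sound: -o when the stem ends in a voiceless consonant (*ifujhis*, *ot*); -sa when the stem ends in a voiced consonant (*wimig*, *eruruz*, *hov*); -lif when the stem ends in a vowel (*si*, *tizpo*).
*pigti*: final sound = /i/, a vowel → -lif → *pigtilif*.
*vaziwet*: final sound = /t/, a voiceless consonant → -o → *vaziweto*.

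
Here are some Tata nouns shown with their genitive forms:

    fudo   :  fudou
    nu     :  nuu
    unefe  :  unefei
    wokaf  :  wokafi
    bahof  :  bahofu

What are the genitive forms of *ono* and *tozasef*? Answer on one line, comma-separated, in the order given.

The suffix is conditioned by the last vowel: -u when the last vowel of the stem is a rounded vowel (*fudo*, *nu*, *bahof*); -i when the last vowel of the stem is an unrounded vowel (*unefe*, *wokaf*).
*ono* — last vowel /o/ (a rounded vowel) → -u → *onou*.
Since the last vowel of *tozasef* is /e/ (an unrounded vowel), it takes -i, giving *tozasefi*.

onou, tozasefi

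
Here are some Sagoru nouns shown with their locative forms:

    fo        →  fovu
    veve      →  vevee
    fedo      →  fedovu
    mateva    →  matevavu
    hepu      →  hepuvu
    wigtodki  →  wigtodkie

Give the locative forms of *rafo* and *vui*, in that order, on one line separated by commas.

rafovu, vuie

The alternation tracks the last vowel of the stem — -e when the last vowel of the stem is a front vowel (*veve*, *wigtodki*); -vu when the last vowel of the stem is a back vowel (*fo*, *fedo*, *mateva*, *hepu*).
*rafo* — last vowel /o/ (a back vowel) → -vu → *rafovu*.
Since the last vowel of *vui* is /i/ (a front vowel), it takes -e, giving *vuie*.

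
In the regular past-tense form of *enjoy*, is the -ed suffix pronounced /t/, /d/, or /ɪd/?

The stem *enjoy* ends in a voiced sound other than /d/.
The -ed suffix is realized as /ɪd/ after /t, d/; as /t/ after other voiceless consonants; and as /d/ after other voiced sounds.
So -ed on *enjoy* is pronounced /d/.

/d/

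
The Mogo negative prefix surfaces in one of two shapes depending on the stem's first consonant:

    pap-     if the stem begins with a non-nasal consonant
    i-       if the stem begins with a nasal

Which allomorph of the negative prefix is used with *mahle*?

i-

*mahle* — first consonant /m/ (a nasal) → i-.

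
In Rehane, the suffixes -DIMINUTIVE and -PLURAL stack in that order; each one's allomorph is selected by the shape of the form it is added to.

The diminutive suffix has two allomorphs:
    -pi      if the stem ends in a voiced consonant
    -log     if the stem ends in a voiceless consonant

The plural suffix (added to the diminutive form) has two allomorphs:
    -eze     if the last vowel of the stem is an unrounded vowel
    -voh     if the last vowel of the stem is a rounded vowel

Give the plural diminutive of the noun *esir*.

Since the final consonant of *esir* is /r/ (voiced), it takes -pi, giving *esirpi*.
The last vowel of the diminutive form *esirpi* is /i/, which is an unrounded vowel, so the plural suffix is -eze, giving *esirpieze*.

esirpieze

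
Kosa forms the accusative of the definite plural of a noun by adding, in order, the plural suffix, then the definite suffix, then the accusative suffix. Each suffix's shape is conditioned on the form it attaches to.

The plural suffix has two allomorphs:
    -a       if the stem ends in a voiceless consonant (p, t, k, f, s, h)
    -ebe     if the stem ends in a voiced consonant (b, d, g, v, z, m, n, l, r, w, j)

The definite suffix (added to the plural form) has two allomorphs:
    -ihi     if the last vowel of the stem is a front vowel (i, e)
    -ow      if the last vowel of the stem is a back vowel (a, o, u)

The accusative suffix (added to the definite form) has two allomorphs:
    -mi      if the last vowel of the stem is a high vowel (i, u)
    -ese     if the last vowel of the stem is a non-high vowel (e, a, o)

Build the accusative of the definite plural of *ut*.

utaowese

Since the final consonant of *ut* is /t/ (voiceless), it takes -a, giving *uta*.
The plural form *uta*: last vowel = /a/, a back vowel → -ow → *utaow*.
The definite form *utaow*: last vowel = /o/, a non-high vowel → -ese → *utaowese*.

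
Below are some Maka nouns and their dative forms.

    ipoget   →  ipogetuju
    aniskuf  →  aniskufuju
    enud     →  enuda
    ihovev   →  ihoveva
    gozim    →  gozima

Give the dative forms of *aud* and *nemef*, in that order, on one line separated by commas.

The pattern is voicing of the final consonant: -uju when the stem ends in a voiceless consonant (*ipoget*, *aniskuf*); -a when the stem ends in a voiced consonant (*enud*, *ihovev*, *gozim*).
Since the final consonant of *aud* is /d/ (voiced), it takes -a, giving *auda*.
*nemef*: final consonant = /f/, voiceless → -uju → *nemefuju*.

auda, nemefuju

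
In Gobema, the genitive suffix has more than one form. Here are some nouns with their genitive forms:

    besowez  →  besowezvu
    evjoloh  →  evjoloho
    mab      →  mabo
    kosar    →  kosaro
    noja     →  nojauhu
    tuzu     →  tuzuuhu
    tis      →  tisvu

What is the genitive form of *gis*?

gisvu

The pattern is sibilance of the final sound: -vu when the stem ends in a sibilant (*besowez*, *tis*); -o when the stem ends in a non-sibilant consonant (*evjoloh*, *mab*, *kosar*); -uhu when the stem ends in a vowel (*noja*, *tuzu*).
Since the final sound of *gis* is /s/ (a sibilant), it takes -vu, giving *gisvu*.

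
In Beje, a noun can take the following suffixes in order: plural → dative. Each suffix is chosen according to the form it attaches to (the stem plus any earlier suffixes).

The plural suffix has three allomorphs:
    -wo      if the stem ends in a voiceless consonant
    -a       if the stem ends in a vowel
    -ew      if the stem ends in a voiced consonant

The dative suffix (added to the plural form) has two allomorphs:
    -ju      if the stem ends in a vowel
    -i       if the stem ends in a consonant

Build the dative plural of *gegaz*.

gegazewi

Since the final sound of *gegaz* is /z/ (a voiced consonant), it takes -ew, giving *gegazew*.
The plural form *gegazew*: final sound = /w/, a consonant → -i → *gegazewi*.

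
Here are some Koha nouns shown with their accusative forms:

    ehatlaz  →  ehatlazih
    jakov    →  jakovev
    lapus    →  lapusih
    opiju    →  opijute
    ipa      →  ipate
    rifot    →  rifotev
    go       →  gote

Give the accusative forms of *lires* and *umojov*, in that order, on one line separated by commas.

liresih, umojovev

The suffix is conditioned by the final sound: -ih when the stem ends in a sibilant (*ehatlaz*, *lapus*); -ev when the stem ends in a non-sibilant consonant (*jakov*, *rifot*); -te when the stem ends in a vowel (*opiju*, *ipa*, *go*).
*lires* — final sound /s/ (a sibilant) → -ih → *liresih*.
The final sound of *umojov* is /v/, which is a non-sibilant consonant, so the suffix is -ev, giving *umojovev*.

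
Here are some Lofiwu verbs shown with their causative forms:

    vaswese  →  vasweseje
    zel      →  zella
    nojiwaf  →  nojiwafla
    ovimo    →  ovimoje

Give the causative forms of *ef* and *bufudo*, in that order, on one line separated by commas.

The suffix is conditioned by the final sound: -la when the stem ends in a consonant (*zel*, *nojiwaf*); -je when the stem ends in a vowel (*vaswese*, *ovimo*).
The final sound of *ef* is /f/, which is a consonant, so the suffix is -la, giving *efla*.
*bufudo* — final sound /o/ (a vowel) → -je → *bufudoje*.

efla, bufudoje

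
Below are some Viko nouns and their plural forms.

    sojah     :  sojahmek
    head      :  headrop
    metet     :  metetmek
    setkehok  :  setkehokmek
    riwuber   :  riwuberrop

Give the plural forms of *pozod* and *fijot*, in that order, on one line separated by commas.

pozodrop, fijotmek

The suffix is conditioned by the final consonant: -mek when the stem ends in a voiceless consonant (*sojah*, *metet*, *setkehok*); -rop when the stem ends in a voiced consonant (*head*, *riwuber*).
The final consonant of *pozod* is /d/, which is voiced, so the suffix is -rop, giving *pozodrop*.
*fijot*: final consonant = /t/, voiceless → -mek → *fijotmek*.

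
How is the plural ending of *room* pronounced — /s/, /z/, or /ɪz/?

The stem *room* ends in a voiced non-sibilant sound.
The plural suffix surfaces as /ɪz/ after sibilants, /s/ after other voiceless consonants, and /z/ after other voiced sounds.
So the plural -s on *room* is pronounced /z/.

/z/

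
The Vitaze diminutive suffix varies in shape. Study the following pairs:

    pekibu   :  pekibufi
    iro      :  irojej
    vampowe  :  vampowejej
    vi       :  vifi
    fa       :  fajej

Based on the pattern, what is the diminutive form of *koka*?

The alternation tracks the last vowel of the stem — -fi when the last vowel of the stem is a high vowel (*pekibu*, *vi*); -jej when the last vowel of the stem is a non-high vowel (*iro*, *vampowe*, *fa*).
The last vowel of *koka* is /a/, which is a non-high vowel, so the suffix is -jej, giving *kokajej*.

kokajej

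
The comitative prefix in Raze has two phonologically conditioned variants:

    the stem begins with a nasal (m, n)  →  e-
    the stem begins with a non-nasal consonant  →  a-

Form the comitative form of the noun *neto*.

eneto

The first consonant of *neto* is /n/, which is a nasal, so the prefix is e-, giving *eneto*.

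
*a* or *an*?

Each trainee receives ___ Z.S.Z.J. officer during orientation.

a

The indefinite article is chosen by the initial *sound* of the following word, not its spelling.
The initialism *Z.S.Z.J.* is read letter by letter; the first letter, Z, is pronounced /ziː/, which begins with a consonant sound.
So the article is *a*: Each trainee receives a Z.S.Z.J. officer during orientation.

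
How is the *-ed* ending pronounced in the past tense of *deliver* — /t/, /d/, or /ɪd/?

The stem *deliver* ends in a voiced sound other than /d/.
The -ed suffix is realized as /ɪd/ after /t, d/; as /t/ after other voiceless consonants; and as /d/ after other voiced sounds.
So -ed on *deliver* is pronounced /d/.

/d/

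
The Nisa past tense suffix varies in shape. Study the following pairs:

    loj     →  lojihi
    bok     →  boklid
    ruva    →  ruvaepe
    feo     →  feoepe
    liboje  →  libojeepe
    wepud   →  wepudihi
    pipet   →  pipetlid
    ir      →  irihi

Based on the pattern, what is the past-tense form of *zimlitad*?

zimlitadihi

The pattern is voicing of the final sound: -lid when the stem ends in a voiceless consonant (*bok*, *pipet*); -ihi when the stem ends in a voiced consonant (*loj*, *wepud*, *ir*); -epe when the stem ends in a vowel (*ruva*, *feo*, *liboje*).
Since the final sound of *zimlitad* is /d/ (a voiced consonant), it takes -ihi, giving *zimlitadihi*.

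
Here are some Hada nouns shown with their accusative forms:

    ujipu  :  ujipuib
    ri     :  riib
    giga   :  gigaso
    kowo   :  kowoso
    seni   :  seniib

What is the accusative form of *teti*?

tetiib

The suffix is conditioned by the last vowel: -ib when the last vowel of the stem is a high vowel (*ujipu*, *ri*, *seni*); -so when the last vowel of the stem is a non-high vowel (*giga*, *kowo*).
*teti*: last vowel = /i/, a high vowel → -ib → *tetiib*.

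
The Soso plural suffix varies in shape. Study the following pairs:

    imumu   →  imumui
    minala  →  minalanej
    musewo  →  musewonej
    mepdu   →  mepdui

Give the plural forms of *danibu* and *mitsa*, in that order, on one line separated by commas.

danibui, mitsanej

The pattern is height harmony: -i when the last vowel of the stem is a high vowel (*imumu*, *mepdu*); -nej when the last vowel of the stem is a non-high vowel (*minala*, *musewo*).
*danibu*: last vowel = /u/, a high vowel → -i → *danibui*.
The last vowel of *mitsa* is /a/, which is a non-high vowel, so the suffix is -nej, giving *mitsanej*.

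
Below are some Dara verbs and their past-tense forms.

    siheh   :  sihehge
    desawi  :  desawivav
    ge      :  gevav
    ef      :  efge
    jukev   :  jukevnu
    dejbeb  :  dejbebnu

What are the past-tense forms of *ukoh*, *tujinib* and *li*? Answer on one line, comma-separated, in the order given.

ukohge, tujinibnu, livav

The pattern is voicing of the final sound: -ge when the stem ends in a voiceless consonant (*siheh*, *ef*); -nu when the stem ends in a voiced consonant (*jukev*, *dejbeb*); -vav when the stem ends in a vowel (*desawi*, *ge*).
The final sound of *ukoh* is /h/, which is a voiceless consonant, so the suffix is -ge, giving *ukohge*.
*tujinib* — final sound /b/ (a voiced consonant) → -nu → *tujinibnu*.
*li*: final sound = /i/, a vowel → -vav → *livav*.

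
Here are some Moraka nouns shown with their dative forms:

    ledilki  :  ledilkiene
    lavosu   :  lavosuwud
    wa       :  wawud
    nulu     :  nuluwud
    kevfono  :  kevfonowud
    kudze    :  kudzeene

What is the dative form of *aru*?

Looking at the last vowel of each stem: -ene when the last vowel of the stem is a front vowel (*ledilki*, *kudze*); -wud when the last vowel of the stem is a back vowel (*lavosu*, *wa*, *nulu*, *kevfono*).
The last vowel of *aru* is /u/, which is a back vowel, so the suffix is -wud, giving *aruwud*.

aruwud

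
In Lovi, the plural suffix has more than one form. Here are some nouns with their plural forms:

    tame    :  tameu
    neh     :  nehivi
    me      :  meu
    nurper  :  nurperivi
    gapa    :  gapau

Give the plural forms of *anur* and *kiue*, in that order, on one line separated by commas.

anurivi, kiueu

The suffix is conditioned by the final sound: -ivi when the stem ends in a consonant (*neh*, *nurper*); -u when the stem ends in a vowel (*tame*, *me*, *gapa*).
The final sound of *anur* is /r/, which is a consonant, so the suffix is -ivi, giving *anurivi*.
The final sound of *kiue* is /e/, which is a vowel, so the suffix is -u, giving *kiueu*.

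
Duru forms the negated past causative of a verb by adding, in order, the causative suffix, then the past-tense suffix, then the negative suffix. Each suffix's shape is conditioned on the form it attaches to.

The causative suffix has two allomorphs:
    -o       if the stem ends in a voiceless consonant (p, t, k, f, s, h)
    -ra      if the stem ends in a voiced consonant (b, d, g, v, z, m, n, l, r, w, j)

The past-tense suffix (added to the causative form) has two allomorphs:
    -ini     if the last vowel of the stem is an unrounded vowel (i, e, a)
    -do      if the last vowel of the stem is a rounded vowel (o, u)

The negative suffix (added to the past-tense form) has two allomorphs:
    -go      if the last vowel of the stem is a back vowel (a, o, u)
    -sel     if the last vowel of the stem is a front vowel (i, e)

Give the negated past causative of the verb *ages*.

agesodogo

The final consonant of *ages* is /s/, which is voiceless, so the causative suffix is -o, giving *ageso*.
The last vowel of the causative form *ageso* is /o/, which is a rounded vowel, so the past-tense suffix is -do, giving *agesodo*.
The past-tense form *agesodo*: last vowel = /o/, a back vowel → -go → *agesodogo*.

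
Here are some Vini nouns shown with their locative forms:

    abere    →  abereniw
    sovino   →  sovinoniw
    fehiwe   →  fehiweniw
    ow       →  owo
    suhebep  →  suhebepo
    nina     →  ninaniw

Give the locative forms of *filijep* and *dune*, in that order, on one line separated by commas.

The alternation tracks the final sound of the stem — -o when the stem ends in a consonant (*ow*, *suhebep*); -niw when the stem ends in a vowel (*abere*, *sovino*, *fehiwe*, *nina*).
*filijep* — final sound /p/ (a consonant) → -o → *filijepo*.
*dune*: final sound = /e/, a vowel → -niw → *duneniw*.

filijepo, duneniw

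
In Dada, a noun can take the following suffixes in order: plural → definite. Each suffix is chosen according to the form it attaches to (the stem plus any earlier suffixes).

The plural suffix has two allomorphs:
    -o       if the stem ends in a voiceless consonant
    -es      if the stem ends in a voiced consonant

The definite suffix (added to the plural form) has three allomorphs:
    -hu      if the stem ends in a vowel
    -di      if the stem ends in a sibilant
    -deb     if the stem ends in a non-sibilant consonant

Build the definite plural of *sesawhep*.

sesawhepohu

*sesawhep* — final consonant /p/ (voiceless) → -o → *sesawhepo*.
The plural form *sesawhepo*: final sound = /o/, a vowel → -hu → *sesawhepohu*.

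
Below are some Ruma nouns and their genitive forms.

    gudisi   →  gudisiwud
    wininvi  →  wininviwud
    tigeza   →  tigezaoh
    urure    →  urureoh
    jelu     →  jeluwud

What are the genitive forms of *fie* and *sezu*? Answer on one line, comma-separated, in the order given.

The alternation tracks the last vowel of the stem — -wud when the last vowel of the stem is a high vowel (*gudisi*, *wininvi*, *jelu*); -oh when the last vowel of the stem is a non-high vowel (*tigeza*, *urure*).
The last vowel of *fie* is /e/, which is a non-high vowel, so the suffix is -oh, giving *fieoh*.
*sezu*: last vowel = /u/, a high vowel → -wud → *sezuwud*.

fieoh, sezuwud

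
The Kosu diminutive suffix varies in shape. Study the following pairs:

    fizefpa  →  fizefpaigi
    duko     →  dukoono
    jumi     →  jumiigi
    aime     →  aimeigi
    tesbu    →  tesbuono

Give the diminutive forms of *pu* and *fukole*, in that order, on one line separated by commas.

puono, fukoleigi

The suffix is conditioned by the last vowel: -ono when the last vowel of the stem is a rounded vowel (*duko*, *tesbu*); -igi when the last vowel of the stem is an unrounded vowel (*fizefpa*, *jumi*, *aime*).
*pu* — last vowel /u/ (a rounded vowel) → -ono → *puono*.
*fukole*: last vowel = /e/, an unrounded vowel → -igi → *fukoleigi*.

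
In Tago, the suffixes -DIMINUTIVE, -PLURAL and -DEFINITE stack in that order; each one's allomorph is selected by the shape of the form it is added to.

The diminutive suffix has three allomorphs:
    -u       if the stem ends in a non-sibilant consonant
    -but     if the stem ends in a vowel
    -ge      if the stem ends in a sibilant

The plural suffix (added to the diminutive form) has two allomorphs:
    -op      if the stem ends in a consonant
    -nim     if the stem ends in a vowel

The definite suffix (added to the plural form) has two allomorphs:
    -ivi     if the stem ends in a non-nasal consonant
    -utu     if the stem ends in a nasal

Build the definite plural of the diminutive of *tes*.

The final sound of *tes* is /s/, which is a sibilant, so the diminutive suffix is -ge, giving *tesge*.
The final sound of the diminutive form *tesge* is /e/, which is a vowel, so the plural suffix is -nim, giving *tesgenim*.
The plural form *tesgenim*: final consonant = /m/, a nasal → -utu → *tesgenimutu*.

tesgenimutu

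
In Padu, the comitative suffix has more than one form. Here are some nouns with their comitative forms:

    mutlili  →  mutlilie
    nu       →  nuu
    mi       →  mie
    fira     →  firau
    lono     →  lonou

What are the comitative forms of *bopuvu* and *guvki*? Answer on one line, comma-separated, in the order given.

bopuvuu, guvkie

The alternation tracks the last vowel of the stem — -e when the last vowel of the stem is a front vowel (*mutlili*, *mi*); -u when the last vowel of the stem is a back vowel (*nu*, *fira*, *lono*).
Since the last vowel of *bopuvu* is /u/ (a back vowel), it takes -u, giving *bopuvuu*.
Since the last vowel of *guvki* is /i/ (a front vowel), it takes -e, giving *guvkie*.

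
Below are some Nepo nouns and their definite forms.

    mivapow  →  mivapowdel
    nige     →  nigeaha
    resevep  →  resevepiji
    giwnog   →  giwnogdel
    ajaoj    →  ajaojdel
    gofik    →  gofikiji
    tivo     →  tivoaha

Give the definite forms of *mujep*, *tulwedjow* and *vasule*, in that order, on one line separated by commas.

mujepiji, tulwedjowdel, vasuleaha

The suffix is conditioned by the final sound: -iji when the stem ends in a voiceless consonant (*resevep*, *gofik*); -del when the stem ends in a voiced consonant (*mivapow*, *giwnog*, *ajaoj*); -aha when the stem ends in a vowel (*nige*, *tivo*).
*mujep* — final sound /p/ (a voiceless consonant) → -iji → *mujepiji*.
Since the final sound of *tulwedjow* is /w/ (a voiced consonant), it takes -del, giving *tulwedjowdel*.
*vasule* — final sound /e/ (a vowel) → -aha → *vasuleaha*.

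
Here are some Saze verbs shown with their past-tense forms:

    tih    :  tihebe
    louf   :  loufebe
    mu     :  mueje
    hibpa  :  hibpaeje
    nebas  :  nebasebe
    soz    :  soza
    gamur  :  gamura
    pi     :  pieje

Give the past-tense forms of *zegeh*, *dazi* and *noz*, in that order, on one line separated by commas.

The pattern is voicing of the final sound: -ebe when the stem ends in a voiceless consonant (*tih*, *louf*, *nebas*); -a when the stem ends in a voiced consonant (*soz*, *gamur*); -eje when the stem ends in a vowel (*mu*, *hibpa*, *pi*).
The final sound of *zegeh* is /h/, which is a voiceless consonant, so the suffix is -ebe, giving *zegehebe*.
The final sound of *dazi* is /i/, which is a vowel, so the suffix is -eje, giving *dazieje*.
*noz* — final sound /z/ (a voiced consonant) → -a → *noza*.

zegehebe, dazieje, noza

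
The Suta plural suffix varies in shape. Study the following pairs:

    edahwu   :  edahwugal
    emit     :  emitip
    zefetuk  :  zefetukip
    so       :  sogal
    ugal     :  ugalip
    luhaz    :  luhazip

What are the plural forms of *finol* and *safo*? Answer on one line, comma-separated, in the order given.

finolip, safogal

The pattern is consonant vs. vowel: -ip when the stem ends in a consonant (*emit*, *zefetuk*, *ugal*, *luhaz*); -gal when the stem ends in a vowel (*edahwu*, *so*).
Since the final sound of *finol* is /l/ (a consonant), it takes -ip, giving *finolip*.
The final sound of *safo* is /o/, which is a vowel, so the suffix is -gal, giving *safogal*.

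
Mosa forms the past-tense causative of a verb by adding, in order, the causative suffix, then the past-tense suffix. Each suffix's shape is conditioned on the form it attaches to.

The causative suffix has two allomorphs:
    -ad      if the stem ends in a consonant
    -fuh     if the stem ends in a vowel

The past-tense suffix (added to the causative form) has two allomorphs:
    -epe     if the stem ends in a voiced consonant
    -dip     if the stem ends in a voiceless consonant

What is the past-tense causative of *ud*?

udadepe

*ud* — final sound /d/ (a consonant) → -ad → *udad*.
The causative form *udad* — final consonant /d/ (voiced) → -epe → *udadepe*.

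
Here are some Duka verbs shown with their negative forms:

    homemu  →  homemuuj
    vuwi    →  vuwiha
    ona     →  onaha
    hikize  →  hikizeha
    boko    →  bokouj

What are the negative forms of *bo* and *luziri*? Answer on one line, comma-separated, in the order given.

bouj, luziriha

The alternation tracks the last vowel of the stem — -uj when the last vowel of the stem is a rounded vowel (*homemu*, *boko*); -ha when the last vowel of the stem is an unrounded vowel (*vuwi*, *ona*, *hikize*).
Since the last vowel of *bo* is /o/ (a rounded vowel), it takes -uj, giving *bouj*.
*luziri*: last vowel = /i/, an unrounded vowel → -ha → *luziriha*.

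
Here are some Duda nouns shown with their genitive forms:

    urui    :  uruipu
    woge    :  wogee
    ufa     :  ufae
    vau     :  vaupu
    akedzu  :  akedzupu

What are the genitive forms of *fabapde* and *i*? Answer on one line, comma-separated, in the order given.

The suffix is conditioned by the last vowel: -pu when the last vowel of the stem is a high vowel (*urui*, *vau*, *akedzu*); -e when the last vowel of the stem is a non-high vowel (*woge*, *ufa*).
*fabapde*: last vowel = /e/, a non-high vowel → -e → *fabapdee*.
*i* — last vowel /i/ (a high vowel) → -pu → *ipu*.

fabapdee, ipu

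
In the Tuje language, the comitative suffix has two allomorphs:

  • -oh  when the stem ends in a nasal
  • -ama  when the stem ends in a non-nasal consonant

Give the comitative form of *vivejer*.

vivejerama

*vivejer*: final consonant = /r/, non-nasal → -ama → *vivejerama*.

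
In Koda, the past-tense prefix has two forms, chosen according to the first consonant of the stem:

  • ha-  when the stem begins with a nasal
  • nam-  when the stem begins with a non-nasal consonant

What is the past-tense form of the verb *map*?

hamap

Since the first consonant of *map* is /m/ (a nasal), it takes ha-, giving *hamap*.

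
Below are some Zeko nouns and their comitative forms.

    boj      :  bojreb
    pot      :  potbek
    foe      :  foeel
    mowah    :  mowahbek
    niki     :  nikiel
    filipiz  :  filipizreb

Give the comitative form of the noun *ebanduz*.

The alternation tracks the final sound of the stem — -bek when the stem ends in a voiceless consonant (*pot*, *mowah*); -reb when the stem ends in a voiced consonant (*boj*, *filipiz*); -el when the stem ends in a vowel (*foe*, *niki*).
*ebanduz* — final sound /z/ (a voiced consonant) → -reb → *ebanduzreb*.

ebanduzreb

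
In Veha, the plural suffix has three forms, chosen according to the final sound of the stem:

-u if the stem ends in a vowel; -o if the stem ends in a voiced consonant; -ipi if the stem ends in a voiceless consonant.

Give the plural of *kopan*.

kopano

Since the final sound of *kopan* is /n/ (a voiced consonant), it takes -o, giving *kopano*.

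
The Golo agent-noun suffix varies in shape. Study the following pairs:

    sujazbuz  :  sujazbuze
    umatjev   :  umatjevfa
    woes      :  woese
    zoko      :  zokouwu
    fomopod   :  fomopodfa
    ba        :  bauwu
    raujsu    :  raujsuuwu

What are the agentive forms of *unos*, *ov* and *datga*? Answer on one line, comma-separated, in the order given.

The suffix is conditioned by the final sound: -e when the stem ends in a sibilant (*sujazbuz*, *woes*); -fa when the stem ends in a non-sibilant consonant (*umatjev*, *fomopod*); -uwu when the stem ends in a vowel (*zoko*, *ba*, *raujsu*).
*unos*: final sound = /s/, a sibilant → -e → *unose*.
*ov*: final sound = /v/, a non-sibilant consonant → -fa → *ovfa*.
The final sound of *datga* is /a/, which is a vowel, so the suffix is -uwu, giving *datgauwu*.

unose, ovfa, datgauwu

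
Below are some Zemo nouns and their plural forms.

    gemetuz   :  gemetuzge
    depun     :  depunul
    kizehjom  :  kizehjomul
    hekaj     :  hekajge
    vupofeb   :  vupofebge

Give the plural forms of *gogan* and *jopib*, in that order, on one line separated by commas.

Looking at the final consonant of each stem: -ul when the stem ends in a nasal (*depun*, *kizehjom*); -ge when the stem ends in a non-nasal consonant (*gemetuz*, *hekaj*, *vupofeb*).
Since the final consonant of *gogan* is /n/ (a nasal), it takes -ul, giving *goganul*.
*jopib* — final consonant /b/ (non-nasal) → -ge → *jopibge*.

goganul, jopibge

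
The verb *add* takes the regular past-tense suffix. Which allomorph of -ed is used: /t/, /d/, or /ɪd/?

The stem *add* ends in /t/ or /d/.
The -ed suffix is realized as /ɪd/ after /t, d/; as /t/ after other voiceless consonants; and as /d/ after other voiced sounds.
So -ed on *add* is pronounced /ɪd/.

/ɪd/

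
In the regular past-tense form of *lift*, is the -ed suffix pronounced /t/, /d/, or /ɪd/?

/ɪd/

The stem *lift* ends in /t/ or /d/.
The -ed suffix is realized as /ɪd/ after /t, d/; as /t/ after other voiceless consonants; and as /d/ after other voiced sounds.
So -ed on *lift* is pronounced /ɪd/.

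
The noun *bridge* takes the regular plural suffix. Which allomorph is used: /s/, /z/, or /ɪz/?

The stem *bridge* ends in a sibilant (/s, z, ʃ, ʒ, tʃ, dʒ/).
The plural suffix surfaces as /ɪz/ after sibilants, /s/ after other voiceless consonants, and /z/ after other voiced sounds.
So the plural -s on *bridge* is pronounced /ɪz/.

/ɪz/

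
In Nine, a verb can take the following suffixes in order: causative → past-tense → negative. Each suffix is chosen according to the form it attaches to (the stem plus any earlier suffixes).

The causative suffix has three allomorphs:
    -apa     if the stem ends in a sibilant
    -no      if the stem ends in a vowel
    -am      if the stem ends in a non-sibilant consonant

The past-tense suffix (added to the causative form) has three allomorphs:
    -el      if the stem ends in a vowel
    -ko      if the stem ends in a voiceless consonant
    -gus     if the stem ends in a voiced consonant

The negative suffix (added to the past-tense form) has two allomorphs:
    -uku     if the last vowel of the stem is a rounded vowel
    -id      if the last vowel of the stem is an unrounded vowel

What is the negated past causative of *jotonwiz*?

jotonwizapaelid

The final sound of *jotonwiz* is /z/, which is a sibilant, so the causative suffix is -apa, giving *jotonwizapa*.
The causative form *jotonwizapa* — final sound /a/ (a vowel) → -el → *jotonwizapael*.
The past-tense form *jotonwizapael*: last vowel = /e/, an unrounded vowel → -id → *jotonwizapaelid*.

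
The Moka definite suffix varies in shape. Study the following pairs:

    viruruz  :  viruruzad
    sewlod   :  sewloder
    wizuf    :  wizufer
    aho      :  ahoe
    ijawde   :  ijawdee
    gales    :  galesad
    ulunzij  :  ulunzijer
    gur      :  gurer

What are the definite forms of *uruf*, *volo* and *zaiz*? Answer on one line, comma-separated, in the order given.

urufer, voloe, zaizad

The suffix is conditioned by the final sound: -ad when the stem ends in a sibilant (*viruruz*, *gales*); -er when the stem ends in a non-sibilant consonant (*sewlod*, *wizuf*, *ulunzij*, *gur*); -e when the stem ends in a vowel (*aho*, *ijawde*).
The final sound of *uruf* is /f/, which is a non-sibilant consonant, so the suffix is -er, giving *urufer*.
*volo* — final sound /o/ (a vowel) → -e → *voloe*.
The final sound of *zaiz* is /z/, which is a sibilant, so the suffix is -ad, giving *zaizad*.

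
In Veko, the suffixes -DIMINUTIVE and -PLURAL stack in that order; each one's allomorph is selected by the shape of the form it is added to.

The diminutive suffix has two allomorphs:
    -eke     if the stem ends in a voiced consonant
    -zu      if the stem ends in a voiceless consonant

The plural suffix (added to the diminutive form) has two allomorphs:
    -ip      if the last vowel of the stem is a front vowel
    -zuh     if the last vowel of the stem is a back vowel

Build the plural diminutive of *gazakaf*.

gazakafzuzuh

*gazakaf*: final consonant = /f/, voiceless → -zu → *gazakafzu*.
The diminutive form *gazakafzu* — last vowel /u/ (a back vowel) → -zuh → *gazakafzuzuh*.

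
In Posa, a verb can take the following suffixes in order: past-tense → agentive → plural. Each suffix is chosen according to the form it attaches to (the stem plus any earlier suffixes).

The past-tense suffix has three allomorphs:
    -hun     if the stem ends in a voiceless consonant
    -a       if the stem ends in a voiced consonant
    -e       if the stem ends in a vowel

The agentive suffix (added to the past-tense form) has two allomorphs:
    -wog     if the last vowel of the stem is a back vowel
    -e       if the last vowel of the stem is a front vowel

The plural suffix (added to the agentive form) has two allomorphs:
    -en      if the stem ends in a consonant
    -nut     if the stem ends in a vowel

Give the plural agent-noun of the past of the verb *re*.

reeenut

*re*: final sound = /e/, a vowel → -e → *ree*.
Since the last vowel of the past-tense form *ree* is /e/ (a front vowel), it takes -e, giving *reee*.
The agentive form *reee* — final sound /e/ (a vowel) → -nut → *reeenut*.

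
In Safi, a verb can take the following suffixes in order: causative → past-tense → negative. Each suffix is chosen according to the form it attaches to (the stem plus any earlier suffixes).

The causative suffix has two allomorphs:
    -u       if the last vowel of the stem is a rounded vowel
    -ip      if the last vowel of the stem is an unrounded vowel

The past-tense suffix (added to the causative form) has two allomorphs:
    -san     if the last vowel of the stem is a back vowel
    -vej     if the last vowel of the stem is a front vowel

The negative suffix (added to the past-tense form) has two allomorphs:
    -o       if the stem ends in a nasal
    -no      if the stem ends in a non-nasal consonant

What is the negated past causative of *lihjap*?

lihjapipvejno

*lihjap*: last vowel = /a/, an unrounded vowel → -ip → *lihjapip*.
The causative form *lihjapip*: last vowel = /i/, a front vowel → -vej → *lihjapipvej*.
The final consonant of the past-tense form *lihjapipvej* is /j/, which is non-nasal, so the negative suffix is -no, giving *lihjapipvejno*.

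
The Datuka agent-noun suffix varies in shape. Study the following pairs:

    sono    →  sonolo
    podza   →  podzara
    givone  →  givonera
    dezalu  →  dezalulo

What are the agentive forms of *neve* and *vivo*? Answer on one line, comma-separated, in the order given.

The alternation tracks the last vowel of the stem — -lo when the last vowel of the stem is a rounded vowel (*sono*, *dezalu*); -ra when the last vowel of the stem is an unrounded vowel (*podza*, *givone*).
*neve*: last vowel = /e/, an unrounded vowel → -ra → *nevera*.
Since the last vowel of *vivo* is /o/ (a rounded vowel), it takes -lo, giving *vivolo*.

nevera, vivolo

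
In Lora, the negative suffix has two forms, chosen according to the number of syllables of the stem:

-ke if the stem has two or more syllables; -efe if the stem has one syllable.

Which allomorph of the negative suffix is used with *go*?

-efe

*go* (one syllable) → -efe.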